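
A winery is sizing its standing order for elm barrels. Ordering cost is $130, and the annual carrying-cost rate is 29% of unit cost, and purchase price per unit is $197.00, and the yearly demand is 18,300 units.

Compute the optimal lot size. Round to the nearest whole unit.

H = i·C = 0.29 × $197 = $57.1300 per unit-year
Optimal lot size Q* = (2 × 18,300 × $130 / $57.13)^½ ≈ 288.59

289 units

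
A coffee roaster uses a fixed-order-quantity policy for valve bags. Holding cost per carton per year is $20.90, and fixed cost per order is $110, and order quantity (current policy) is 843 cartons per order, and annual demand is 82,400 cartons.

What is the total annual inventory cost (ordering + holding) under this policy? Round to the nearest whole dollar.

$19,561

Annual ordering cost = (D/Q)·S = (82,400/843) × 110 = $10,752.08
Annual holding cost  = (Q/2)·H = (843/2) × 20.9 = $8,809.35
Total = $10,752.08 + $8,809.35 = $19,561.43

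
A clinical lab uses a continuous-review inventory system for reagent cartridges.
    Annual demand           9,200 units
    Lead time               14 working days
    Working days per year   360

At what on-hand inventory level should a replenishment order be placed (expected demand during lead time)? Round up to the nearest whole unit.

358 units

Daily demand d = 9,200 / 360 = 25.556 units/day
Demand during lead time = 25.556 × 14 = 357.78
Reorder point = 357.78 → round up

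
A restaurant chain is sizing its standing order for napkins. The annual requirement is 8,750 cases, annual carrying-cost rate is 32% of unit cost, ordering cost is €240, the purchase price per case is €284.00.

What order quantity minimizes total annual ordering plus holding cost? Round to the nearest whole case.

Holding cost per case per year: H = 32% × €284 = €90.8800
EOQ = √(2DS/H) = √(2 × 8,750 × 240 / 90.88)
    = √(46,214.79) ≈ 214.98

215 cases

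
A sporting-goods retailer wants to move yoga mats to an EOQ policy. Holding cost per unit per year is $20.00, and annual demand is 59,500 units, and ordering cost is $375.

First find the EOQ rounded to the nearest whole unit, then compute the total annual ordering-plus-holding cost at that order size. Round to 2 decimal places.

Optimal lot size Q* = (2 × 59,500 × $375 / $20)^½ ≈ 1,493.74 → Q = 1,494 units
Orders/yr = 59,500/1,494 = 39.826; ordering cost = 39.826 × $375 = $14,934.74
Average inventory = 1,494/2 = 747; holding cost = 747 × $20 = $14,940.00
Total = $14,934.74 + $14,940.00 = $29,874.74

$29,874.74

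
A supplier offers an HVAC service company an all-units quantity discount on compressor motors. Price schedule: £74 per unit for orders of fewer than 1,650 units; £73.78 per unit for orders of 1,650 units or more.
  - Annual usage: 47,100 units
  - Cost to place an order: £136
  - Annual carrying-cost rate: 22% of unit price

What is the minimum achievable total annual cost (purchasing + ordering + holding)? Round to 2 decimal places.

H₁ = 22%×£74 = £16.2800;  H₂ = 22%×£73.78 = £16.2316
EOQ₁ = √(2×47,100×136/16.2800) = 887.09  (< 1,650, feasible at tier 1)
EOQ₂ = √(2×47,100×136/16.2316) = 888.41  (< 1,650 → use Q = 1,650 at tier-2 price)
TC(tier 1 (EOQ₁), Q≈887.1) = £3,499,841.83
TC(tier 2, Q≈1,650.0) = £3,492,311.25
Minimum at tier 2: £3,492,311.25

£3,492,311.25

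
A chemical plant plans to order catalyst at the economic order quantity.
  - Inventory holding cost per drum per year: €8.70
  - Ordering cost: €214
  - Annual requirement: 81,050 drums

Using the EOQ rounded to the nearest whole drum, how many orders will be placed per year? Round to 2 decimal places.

40.59 orders per year

Q* = √(2·D·S / H) = √(2·81,050·214 / 8.7) = √3,987,287.4 ≈ 1,996.82 → Q = 1,997
N = D/Q = 81,050/1,997 ≈ 40.586 orders/yr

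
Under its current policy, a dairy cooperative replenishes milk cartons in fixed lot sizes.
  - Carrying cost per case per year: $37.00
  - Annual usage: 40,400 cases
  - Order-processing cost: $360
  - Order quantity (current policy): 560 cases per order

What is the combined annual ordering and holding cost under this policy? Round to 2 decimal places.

Orders/yr = 40,400/560 = 72.143; ordering cost = 72.143 × $360 = $25,971.43
Average inventory = 560/2 = 280; holding cost = 280 × $37 = $10,360.00
Total = $25,971.43 + $10,360.00 = $36,331.43

$36,331.43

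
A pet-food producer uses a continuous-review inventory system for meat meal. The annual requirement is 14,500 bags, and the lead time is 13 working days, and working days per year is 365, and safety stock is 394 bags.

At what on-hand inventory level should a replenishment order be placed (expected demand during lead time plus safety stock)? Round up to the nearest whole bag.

Daily demand d = 14,500 / 365 = 39.726 bags/day
Demand during lead time = 39.726 × 13 = 516.44
Reorder point = 516.44 + 394 = 910.44 → round up

911 bags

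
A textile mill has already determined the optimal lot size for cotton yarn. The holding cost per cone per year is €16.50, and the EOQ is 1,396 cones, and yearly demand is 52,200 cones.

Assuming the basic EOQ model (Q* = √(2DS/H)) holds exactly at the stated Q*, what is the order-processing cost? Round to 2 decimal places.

From Q* = √(2DS/H) ⇒ Q*² = 2DS/H.
S = Q²H / (2D) = 1,396² × 16.5 / (2 × 52,200) = 308.0025

€308.00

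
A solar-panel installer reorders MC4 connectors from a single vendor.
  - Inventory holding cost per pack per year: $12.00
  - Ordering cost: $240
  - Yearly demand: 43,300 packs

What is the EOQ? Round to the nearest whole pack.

1,316 packs

EOQ = √(2DS/H) = √(2 × 43,300 × 240 / 12)
    = √(1,732,000.00) ≈ 1,316.05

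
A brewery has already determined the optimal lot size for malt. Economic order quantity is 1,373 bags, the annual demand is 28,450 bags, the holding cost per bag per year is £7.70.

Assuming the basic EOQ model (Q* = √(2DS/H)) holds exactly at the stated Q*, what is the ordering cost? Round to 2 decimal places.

EOQ relation: Q² = 2DS/H, so rearrange for the unknown.
S = Q²H / (2D) = 1,373² × 7.7 / (2 × 28,450) = 255.1053

£255.11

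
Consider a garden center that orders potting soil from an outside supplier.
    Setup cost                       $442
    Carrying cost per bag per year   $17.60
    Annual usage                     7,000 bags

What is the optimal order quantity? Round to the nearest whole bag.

593 bags

Q* = √(2·D·S / H) = √(2·7,000·442 / 17.6) = √351,590.9 ≈ 592.95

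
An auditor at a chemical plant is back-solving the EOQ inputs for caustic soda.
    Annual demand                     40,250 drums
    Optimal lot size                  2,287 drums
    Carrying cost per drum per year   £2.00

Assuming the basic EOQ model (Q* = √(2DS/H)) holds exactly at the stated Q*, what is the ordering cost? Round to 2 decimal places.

Since Q* = (2DS/H)^½, squaring gives Q*²·H = 2DS.
S = Q²H / (2D) = 2,287² × 2 / (2 × 40,250) = 129.9471

£129.95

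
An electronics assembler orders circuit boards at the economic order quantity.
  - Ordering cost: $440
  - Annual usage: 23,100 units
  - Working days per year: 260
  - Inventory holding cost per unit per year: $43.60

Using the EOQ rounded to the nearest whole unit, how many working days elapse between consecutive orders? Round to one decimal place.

Optimal lot size Q* = (2 × 23,100 × $440 / $43.6)^½ ≈ 682.82 → Q = 683 units
Cycle time = (working days × Q)/D = (260 × 683) / 23,100 = 7.687 days

7.7 days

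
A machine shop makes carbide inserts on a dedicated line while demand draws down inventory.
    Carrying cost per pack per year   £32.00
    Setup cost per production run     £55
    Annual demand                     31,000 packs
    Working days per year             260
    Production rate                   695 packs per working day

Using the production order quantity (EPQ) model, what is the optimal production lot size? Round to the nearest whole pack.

359 packs

Daily demand d = 31,000/260 = 119.231; p = 695; 1 − d/p = 0.82844
EPQ = √(2DS / (H(1 − d/p)))
    = √(2 × 31,000 × 55 / (32 × 0.82844)) ≈ 358.65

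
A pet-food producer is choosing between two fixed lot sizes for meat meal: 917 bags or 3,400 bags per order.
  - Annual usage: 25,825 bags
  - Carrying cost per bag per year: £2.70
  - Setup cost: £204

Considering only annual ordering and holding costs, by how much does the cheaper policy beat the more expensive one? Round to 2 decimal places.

For each Q, cost = (D/Q)·S + (Q/2)·H.
TC(917) = (25,825/917)×204 + (917/2)×2.7 = £6,983.10
TC(3,400) = (25,825/3,400)×204 + (3,400/2)×2.7 = £6,139.50
Cheaper: Q = 3,400.  Difference = £843.60

£843.60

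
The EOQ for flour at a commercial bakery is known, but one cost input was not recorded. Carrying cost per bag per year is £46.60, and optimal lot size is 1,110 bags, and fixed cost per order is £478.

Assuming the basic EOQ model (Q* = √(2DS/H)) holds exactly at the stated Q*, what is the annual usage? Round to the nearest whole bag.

60,058 bags per year

EOQ relation: Q² = 2DS/H, so rearrange for the unknown.
D = Q²H / (2S) = 1,110² × 46.6 / (2 × 478) = 60,058.43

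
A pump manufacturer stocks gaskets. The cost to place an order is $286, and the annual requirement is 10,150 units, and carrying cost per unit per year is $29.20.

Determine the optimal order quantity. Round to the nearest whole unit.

446 units

Q* = √(2·D·S / H) = √(2·10,150·286 / 29.2) = √198,828.8 ≈ 445.90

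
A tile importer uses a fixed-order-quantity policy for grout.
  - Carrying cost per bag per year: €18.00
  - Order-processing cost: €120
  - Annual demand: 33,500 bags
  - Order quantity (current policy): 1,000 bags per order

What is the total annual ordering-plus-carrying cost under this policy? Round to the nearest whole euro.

Annual ordering cost = (D/Q)·S = (33,500/1,000) × 120 = €4,020.00
Annual holding cost  = (Q/2)·H = (1,000/2) × 18 = €9,000.00
Total = €4,020.00 + €9,000.00 = €13,020.00

€13,020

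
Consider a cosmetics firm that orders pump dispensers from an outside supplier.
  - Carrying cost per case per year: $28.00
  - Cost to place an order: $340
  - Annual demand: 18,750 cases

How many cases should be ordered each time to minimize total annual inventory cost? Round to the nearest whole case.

675 cases

Optimal lot size Q* = (2 × 18,750 × $340 / $28)^½ ≈ 674.80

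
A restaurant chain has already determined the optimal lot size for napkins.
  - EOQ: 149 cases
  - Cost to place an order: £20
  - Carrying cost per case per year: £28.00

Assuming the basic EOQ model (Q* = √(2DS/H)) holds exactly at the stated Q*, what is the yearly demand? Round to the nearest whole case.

15,541 cases per year

Since Q* = (2DS/H)^½, squaring gives Q*²·H = 2DS.
D = Q²H / (2S) = 149² × 28 / (2 × 20) = 15,540.70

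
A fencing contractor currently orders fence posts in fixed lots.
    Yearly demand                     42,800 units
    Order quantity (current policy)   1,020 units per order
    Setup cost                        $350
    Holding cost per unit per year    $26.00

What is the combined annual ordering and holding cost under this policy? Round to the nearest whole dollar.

$27,946

Annual ordering cost = (D/Q)·S = (42,800/1,020) × 350 = $14,686.27
Annual holding cost  = (Q/2)·H = (1,020/2) × 26 = $13,260.00
Total = $14,686.27 + $13,260.00 = $27,946.27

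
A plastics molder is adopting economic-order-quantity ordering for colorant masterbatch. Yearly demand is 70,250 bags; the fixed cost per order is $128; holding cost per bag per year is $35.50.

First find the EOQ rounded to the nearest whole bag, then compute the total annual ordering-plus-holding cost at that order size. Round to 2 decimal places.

$25,267.21

Optimal lot size Q* = (2 × 70,250 × $128 / $35.5)^½ ≈ 711.75 → Q = 712 bags
Ordering: D/Q × S = 70,250/712 × $128 = $12,629.21
Holding:  Q/2 × H = 712/2 × $35.5 = $12,638.00
Total = $12,629.21 + $12,638.00 = $25,267.21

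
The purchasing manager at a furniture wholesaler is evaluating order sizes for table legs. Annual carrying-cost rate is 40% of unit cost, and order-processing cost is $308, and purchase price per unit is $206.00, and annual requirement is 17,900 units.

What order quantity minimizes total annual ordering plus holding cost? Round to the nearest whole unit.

366 units

H = i·C = 0.4 × $206 = $82.4000 per unit-year
Optimal lot size Q* = (2 × 17,900 × $308 / $82.4)^½ ≈ 365.81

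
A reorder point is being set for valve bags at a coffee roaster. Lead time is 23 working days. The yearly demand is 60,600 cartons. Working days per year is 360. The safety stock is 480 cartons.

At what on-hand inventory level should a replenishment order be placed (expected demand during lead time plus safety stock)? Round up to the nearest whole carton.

Daily demand d = 60,600 / 360 = 168.333 cartons/day
Demand during lead time = 168.333 × 23 = 3,871.67
Reorder point = 3,871.67 + 480 = 4,351.67 → round up

4,352 cartons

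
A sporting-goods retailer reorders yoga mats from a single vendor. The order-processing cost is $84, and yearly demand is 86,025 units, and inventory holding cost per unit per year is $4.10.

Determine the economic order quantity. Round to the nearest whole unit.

1,877 units

Q* = √(2·D·S / H) = √(2·86,025·84 / 4.1) = √3,524,926.8 ≈ 1,877.48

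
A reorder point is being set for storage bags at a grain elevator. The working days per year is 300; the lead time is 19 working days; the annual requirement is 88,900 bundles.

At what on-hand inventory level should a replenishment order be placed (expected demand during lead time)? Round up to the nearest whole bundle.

5,631 bundles

Daily demand d = 88,900 / 300 = 296.333 bundles/day
Demand during lead time = 296.333 × 19 = 5,630.33
Reorder point = 5,630.33 → round up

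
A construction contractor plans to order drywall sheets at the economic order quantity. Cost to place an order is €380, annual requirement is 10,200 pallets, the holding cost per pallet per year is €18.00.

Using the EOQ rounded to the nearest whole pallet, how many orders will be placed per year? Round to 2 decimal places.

EOQ = √(2DS/H) = √(2 × 10,200 × 380 / 18)
    = √(430,666.67) ≈ 656.25 → Q = 656
Orders per year = D/Q = 10,200 / 656 = 15.549

15.55 orders per year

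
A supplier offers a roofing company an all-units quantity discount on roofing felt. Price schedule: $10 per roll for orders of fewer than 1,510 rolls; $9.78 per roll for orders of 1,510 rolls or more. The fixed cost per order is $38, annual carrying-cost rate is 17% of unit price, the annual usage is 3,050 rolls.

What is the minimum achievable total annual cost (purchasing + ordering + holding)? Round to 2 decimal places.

H₁ = 17%×$10 = $1.7000;  H₂ = 17%×$9.78 = $1.6626
EOQ₁ = √(2×3,050×38/1.7000) = 369.26  (< 1,510, feasible at tier 1)
EOQ₂ = √(2×3,050×38/1.6626) = 373.39  (< 1,510 → use Q = 1,510 at tier-2 price)
TC(tier 1 (EOQ₁), Q≈369.3) = $31,127.74
TC(tier 2, Q≈1,510.0) = $31,161.02
Minimum at tier 1 (EOQ₁): $31,127.74

$31,127.74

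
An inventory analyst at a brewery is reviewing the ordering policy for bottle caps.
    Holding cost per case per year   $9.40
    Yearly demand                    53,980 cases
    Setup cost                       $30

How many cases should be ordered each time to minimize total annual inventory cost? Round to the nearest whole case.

EOQ = √(2DS/H) = √(2 × 53,980 × 30 / 9.4)
    = √(344,553.19) ≈ 586.99

587 cases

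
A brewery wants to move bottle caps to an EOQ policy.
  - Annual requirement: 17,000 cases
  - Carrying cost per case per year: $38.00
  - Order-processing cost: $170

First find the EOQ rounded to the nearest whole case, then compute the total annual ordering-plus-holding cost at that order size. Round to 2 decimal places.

2DS/H = 2·17,000·170/38 = 152,105.26
EOQ = √152,105.26 ≈ 390.01 → Q = 390 cases
Annual ordering cost = (D/Q)·S = (17,000/390) × 170 = $7,410.26
Annual holding cost  = (Q/2)·H = (390/2) × 38 = $7,410.00
Total = $7,410.26 + $7,410.00 = $14,820.26

$14,820.26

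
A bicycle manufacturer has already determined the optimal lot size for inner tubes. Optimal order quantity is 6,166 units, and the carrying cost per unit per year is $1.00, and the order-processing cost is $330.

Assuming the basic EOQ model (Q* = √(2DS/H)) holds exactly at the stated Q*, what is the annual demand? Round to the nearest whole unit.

57,605 units per year

Since Q* = (2DS/H)^½, squaring gives Q*²·H = 2DS.
D = Q²H / (2S) = 6,166² × 1 / (2 × 330) = 57,605.39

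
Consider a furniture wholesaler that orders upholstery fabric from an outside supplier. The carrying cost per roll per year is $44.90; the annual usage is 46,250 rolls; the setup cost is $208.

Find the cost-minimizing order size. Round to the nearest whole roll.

655 rolls

Q* = √(2·D·S / H) = √(2·46,250·208 / 44.9) = √428,507.8 ≈ 654.61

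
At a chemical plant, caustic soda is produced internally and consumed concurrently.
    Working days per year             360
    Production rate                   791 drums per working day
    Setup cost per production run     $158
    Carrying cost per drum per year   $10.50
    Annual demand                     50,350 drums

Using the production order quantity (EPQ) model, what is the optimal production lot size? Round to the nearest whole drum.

1,357 drums

Daily demand d = 50,350/360 = 139.861; p = 791; 1 − d/p = 0.82318
EPQ = √(2DS / (H(1 − d/p)))
    = √(2 × 50,350 × 158 / (10.5 × 0.82318)) ≈ 1,356.75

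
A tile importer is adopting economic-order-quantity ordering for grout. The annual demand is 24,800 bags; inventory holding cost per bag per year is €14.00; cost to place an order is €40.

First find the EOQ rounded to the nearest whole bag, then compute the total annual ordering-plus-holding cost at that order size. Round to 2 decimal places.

€5,270.30

Optimal lot size Q* = (2 × 24,800 × €40 / €14)^½ ≈ 376.45 → Q = 376 bags
Ordering: D/Q × S = 24,800/376 × €40 = €2,638.30
Holding:  Q/2 × H = 376/2 × €14 = €2,632.00
Total = €2,638.30 + €2,632.00 = €5,270.30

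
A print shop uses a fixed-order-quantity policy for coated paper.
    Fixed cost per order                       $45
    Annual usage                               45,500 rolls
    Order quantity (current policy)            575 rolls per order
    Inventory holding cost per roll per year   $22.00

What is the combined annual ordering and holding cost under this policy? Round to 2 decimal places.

Orders/yr = 45,500/575 = 79.130; ordering cost = 79.130 × $45 = $3,560.87
Average inventory = 575/2 = 287.5; holding cost = 287.5 × $22 = $6,325.00
Total = $3,560.87 + $6,325.00 = $9,885.87

$9,885.87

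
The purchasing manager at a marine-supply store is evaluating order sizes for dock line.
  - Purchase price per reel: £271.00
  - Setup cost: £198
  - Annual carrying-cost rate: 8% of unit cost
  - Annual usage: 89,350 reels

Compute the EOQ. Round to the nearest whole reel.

1,278 reels

H = i·C = 0.08 × £271 = £21.6800 per reel-year
2DS/H = 2·89,350·198/21.68 = 1,632,038.75
EOQ = √1,632,038.75 ≈ 1,277.51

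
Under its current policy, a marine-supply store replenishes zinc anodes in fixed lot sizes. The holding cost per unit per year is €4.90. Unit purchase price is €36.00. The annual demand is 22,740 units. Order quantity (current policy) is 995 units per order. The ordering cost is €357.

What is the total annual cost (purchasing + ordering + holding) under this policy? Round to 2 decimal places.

Ordering: D/Q × S = 22,740/995 × €357 = €8,158.97
Holding:  Q/2 × H = 995/2 × €4.9 = €2,437.75
Purchase cost = D·C = 22,740 × 36 = €818,640.00
Total = €8,158.97 + €2,437.75 + €818,640.00 = €829,236.72

€829,236.72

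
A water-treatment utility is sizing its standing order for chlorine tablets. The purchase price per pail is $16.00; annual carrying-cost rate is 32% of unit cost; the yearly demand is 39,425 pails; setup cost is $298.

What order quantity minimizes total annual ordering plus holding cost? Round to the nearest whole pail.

2,142 pails

H = i·C = 0.32 × $16 = $5.1200 per pail-year
EOQ = √(2DS/H) = √(2 × 39,425 × 298 / 5.12)
    = √(4,589,316.41) ≈ 2,142.27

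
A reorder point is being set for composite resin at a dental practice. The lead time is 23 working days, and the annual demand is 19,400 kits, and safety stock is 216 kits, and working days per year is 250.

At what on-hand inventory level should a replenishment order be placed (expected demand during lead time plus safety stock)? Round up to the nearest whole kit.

2,001 kits

Daily demand d = 19,400 / 250 = 77.600 kits/day
Demand during lead time = 77.600 × 23 = 1,784.80
Reorder point = 1,784.80 + 216 = 2,000.80 → round up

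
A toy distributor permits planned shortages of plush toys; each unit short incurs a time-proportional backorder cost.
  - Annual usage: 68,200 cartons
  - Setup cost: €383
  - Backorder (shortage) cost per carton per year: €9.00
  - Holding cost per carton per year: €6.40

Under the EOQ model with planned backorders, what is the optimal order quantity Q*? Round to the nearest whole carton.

Q* = √(2DS/H) · √((H + b)/b)
   = √(2 × 68,200 × 383 / 6.4) · √((6.4 + 9) / 9)
   = 2,857.042 × 1.3081 ≈ 3,737.28

3,737 cartons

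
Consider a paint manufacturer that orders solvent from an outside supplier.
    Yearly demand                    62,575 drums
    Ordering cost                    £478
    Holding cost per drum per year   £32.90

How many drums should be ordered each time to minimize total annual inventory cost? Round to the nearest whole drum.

1,348 drums

Q* = √(2·D·S / H) = √(2·62,575·478 / 32.9) = √1,818,288.8 ≈ 1,348.44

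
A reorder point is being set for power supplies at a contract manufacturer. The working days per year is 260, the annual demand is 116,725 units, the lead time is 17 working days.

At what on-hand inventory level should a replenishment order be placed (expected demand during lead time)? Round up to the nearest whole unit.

7,633 units

Daily demand d = 116,725 / 260 = 448.942 units/day
Demand during lead time = 448.942 × 17 = 7,632.02
Reorder point = 7,632.02 → round up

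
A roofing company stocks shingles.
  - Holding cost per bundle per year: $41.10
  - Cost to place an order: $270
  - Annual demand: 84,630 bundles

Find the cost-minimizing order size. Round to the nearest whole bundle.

1,054 bundles

2DS/H = 2·84,630·270/41.1 = 1,111,927.01
EOQ = √1,111,927.01 ≈ 1,054.48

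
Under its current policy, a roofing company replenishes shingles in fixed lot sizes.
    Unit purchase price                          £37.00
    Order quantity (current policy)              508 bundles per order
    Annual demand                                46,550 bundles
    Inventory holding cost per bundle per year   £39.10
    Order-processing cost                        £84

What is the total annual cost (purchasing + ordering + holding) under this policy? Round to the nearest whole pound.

£1,739,979

Ordering: D/Q × S = 46,550/508 × £84 = £7,697.24
Holding:  Q/2 × H = 508/2 × £39.1 = £9,931.40
Purchase cost = D·C = 46,550 × 37 = £1,722,350.00
Total = £7,697.24 + £9,931.40 + £1,722,350.00 = £1,739,978.64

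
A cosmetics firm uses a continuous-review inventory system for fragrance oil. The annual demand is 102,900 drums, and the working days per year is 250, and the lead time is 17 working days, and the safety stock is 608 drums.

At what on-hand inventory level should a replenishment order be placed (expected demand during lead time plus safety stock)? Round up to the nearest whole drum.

Daily demand d = 102,900 / 250 = 411.600 drums/day
Demand during lead time = 411.600 × 17 = 6,997.20
Reorder point = 6,997.20 + 608 = 7,605.20 → round up

7,606 drums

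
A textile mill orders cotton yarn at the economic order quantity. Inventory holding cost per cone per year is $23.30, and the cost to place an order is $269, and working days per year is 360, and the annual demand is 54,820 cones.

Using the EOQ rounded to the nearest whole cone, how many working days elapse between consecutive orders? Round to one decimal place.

Q* = √(2·D·S / H) = √(2·54,820·269 / 23.3) = √1,265,800.9 ≈ 1,125.08 → Q = 1,125 cones
Days between orders = 360 / (D/Q) = 360 / 48.729 ≈ 7.388

7.4 days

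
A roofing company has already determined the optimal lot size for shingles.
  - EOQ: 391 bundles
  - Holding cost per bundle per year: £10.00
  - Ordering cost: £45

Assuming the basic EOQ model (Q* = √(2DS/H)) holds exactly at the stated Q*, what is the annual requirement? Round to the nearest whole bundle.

16,987 bundles per year

From Q* = √(2DS/H) ⇒ Q*² = 2DS/H.
D = Q²H / (2S) = 391² × 10 / (2 × 45) = 16,986.78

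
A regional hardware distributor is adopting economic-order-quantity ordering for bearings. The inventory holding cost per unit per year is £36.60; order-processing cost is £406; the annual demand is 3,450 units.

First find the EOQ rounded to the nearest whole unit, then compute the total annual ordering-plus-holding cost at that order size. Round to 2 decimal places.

EOQ = √(2DS/H) = √(2 × 3,450 × 406 / 36.6)
    = √(76,540.98) ≈ 276.66 → Q = 277 units
Orders/yr = 3,450/277 = 12.455; ordering cost = 12.455 × £406 = £5,056.68
Average inventory = 277/2 = 138.5; holding cost = 138.5 × £36.6 = £5,069.10
Total = £5,056.68 + £5,069.10 = £10,125.78

£10,125.78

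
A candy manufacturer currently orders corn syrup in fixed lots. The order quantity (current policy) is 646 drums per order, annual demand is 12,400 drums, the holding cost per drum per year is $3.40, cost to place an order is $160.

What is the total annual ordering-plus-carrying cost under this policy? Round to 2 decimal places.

$4,169.41

Orders/yr = 12,400/646 = 19.195; ordering cost = 19.195 × $160 = $3,071.21
Average inventory = 646/2 = 323; holding cost = 323 × $3.4 = $1,098.20
Total = $3,071.21 + $1,098.20 = $4,169.41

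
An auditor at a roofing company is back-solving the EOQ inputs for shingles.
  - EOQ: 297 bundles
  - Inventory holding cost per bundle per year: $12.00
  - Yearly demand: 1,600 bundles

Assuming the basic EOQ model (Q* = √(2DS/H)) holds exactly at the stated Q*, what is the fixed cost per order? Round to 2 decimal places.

EOQ relation: Q² = 2DS/H, so rearrange for the unknown.
S = Q²H / (2D) = 297² × 12 / (2 × 1,600) = 330.7837

$330.78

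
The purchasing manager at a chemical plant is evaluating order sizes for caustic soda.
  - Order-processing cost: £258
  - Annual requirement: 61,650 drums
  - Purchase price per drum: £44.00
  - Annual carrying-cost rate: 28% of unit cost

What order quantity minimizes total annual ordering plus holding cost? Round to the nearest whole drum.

1,607 drums

H = i·C = 0.28 × £44 = £12.3200 per drum-year
Optimal lot size Q* = (2 × 61,650 × £258 / £12.32)^½ ≈ 1,606.89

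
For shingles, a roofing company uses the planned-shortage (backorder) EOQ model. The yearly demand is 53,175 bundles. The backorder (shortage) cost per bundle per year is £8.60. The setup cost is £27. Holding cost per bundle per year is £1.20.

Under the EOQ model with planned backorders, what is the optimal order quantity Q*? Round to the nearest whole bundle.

Q* = √(2DS/H) · √((H + b)/b)
   = √(2 × 53,175 × 27 / 1.2) · √((1.2 + 8.6) / 8.6)
   = 1,546.892 × 1.0675 ≈ 1,651.29

1,651 bundles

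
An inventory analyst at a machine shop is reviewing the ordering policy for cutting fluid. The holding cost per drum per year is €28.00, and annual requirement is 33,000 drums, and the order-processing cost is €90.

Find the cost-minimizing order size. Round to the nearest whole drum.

461 drums

EOQ = √(2DS/H) = √(2 × 33,000 × 90 / 28)
    = √(212,142.86) ≈ 460.59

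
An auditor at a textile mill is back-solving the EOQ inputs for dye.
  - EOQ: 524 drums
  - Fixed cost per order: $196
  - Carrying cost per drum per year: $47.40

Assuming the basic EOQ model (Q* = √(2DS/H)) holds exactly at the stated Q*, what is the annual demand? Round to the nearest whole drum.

33,201 drums per year

From Q* = √(2DS/H) ⇒ Q*² = 2DS/H.
D = Q²H / (2S) = 524² × 47.4 / (2 × 196) = 33,201.28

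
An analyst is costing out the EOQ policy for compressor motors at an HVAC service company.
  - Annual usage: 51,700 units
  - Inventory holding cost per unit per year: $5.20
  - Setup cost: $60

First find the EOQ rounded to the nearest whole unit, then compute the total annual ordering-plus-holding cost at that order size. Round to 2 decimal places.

Q* = √(2·D·S / H) = √(2·51,700·60 / 5.2) = √1,193,076.9 ≈ 1,092.28 → Q = 1,092 units
Orders/yr = 51,700/1,092 = 47.344; ordering cost = 47.344 × $60 = $2,840.66
Average inventory = 1,092/2 = 546; holding cost = 546 × $5.2 = $2,839.20
Total = $2,840.66 + $2,839.20 = $5,679.86

$5,679.86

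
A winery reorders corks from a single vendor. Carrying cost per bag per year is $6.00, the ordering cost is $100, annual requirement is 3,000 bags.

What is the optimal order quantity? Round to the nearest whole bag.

316 bags

EOQ = √(2DS/H) = √(2 × 3,000 × 100 / 6)
    = √(100,000.00) ≈ 316.23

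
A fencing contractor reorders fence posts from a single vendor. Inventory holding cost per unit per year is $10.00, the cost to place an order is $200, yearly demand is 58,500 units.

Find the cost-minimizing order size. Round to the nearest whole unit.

1,530 units

EOQ = √(2DS/H) = √(2 × 58,500 × 200 / 10)
    = √(2,340,000.00) ≈ 1,529.71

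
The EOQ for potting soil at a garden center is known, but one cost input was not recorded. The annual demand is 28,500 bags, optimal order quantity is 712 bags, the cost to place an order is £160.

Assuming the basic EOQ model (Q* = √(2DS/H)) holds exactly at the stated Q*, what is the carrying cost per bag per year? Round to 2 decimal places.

£17.99

Since Q* = (2DS/H)^½, squaring gives Q*²·H = 2DS.
H = 2DS / Q² = 2 × 28,500 × 160 / 712² = 17.9902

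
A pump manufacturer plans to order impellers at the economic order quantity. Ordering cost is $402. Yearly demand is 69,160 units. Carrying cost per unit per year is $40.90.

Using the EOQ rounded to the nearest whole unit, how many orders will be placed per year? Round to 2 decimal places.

59.31 orders per year

2DS/H = 2·69,160·402/40.9 = 1,359,526.65
EOQ = √1,359,526.65 ≈ 1,165.99 → Q = 1,166
N = D/Q = 69,160/1,166 ≈ 59.314 orders/yr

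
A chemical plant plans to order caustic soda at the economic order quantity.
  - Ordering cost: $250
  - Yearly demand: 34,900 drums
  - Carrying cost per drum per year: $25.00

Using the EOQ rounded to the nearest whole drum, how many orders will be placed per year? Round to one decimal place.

EOQ = √(2DS/H) = √(2 × 34,900 × 250 / 25)
    = √(698,000.00) ≈ 835.46 → Q = 835
N = D/Q = 34,900/835 ≈ 41.796 orders/yr

41.8 orders per year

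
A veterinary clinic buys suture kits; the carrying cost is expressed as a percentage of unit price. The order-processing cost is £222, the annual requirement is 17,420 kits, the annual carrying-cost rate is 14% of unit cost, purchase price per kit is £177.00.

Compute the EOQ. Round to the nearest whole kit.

Holding cost per kit per year: H = 14% × £177 = £24.7800
Q* = √(2·D·S / H) = √(2·17,420·222 / 24.78) = √312,125.9 ≈ 558.68

559 kits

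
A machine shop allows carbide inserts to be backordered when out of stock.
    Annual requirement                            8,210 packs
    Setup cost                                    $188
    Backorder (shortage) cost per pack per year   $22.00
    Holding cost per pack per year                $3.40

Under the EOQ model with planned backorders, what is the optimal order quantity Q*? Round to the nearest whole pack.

Q* = √(2DS/H) · √((H + b)/b)
   = √(2 × 8,210 × 188 / 3.4) · √((3.4 + 22) / 22)
   = 952.853 × 1.0745 ≈ 1,023.84

1,024 packs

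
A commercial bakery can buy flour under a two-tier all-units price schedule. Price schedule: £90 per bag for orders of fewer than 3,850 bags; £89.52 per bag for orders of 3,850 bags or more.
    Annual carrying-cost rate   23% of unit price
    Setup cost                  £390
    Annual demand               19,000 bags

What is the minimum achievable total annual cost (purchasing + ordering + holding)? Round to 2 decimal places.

H₁ = 23%×£90 = £20.7000;  H₂ = 23%×£89.52 = £20.5896
EOQ₁ = √(2×19,000×390/20.7000) = 846.13  (< 3,850, feasible at tier 1)
EOQ₂ = √(2×19,000×390/20.5896) = 848.40  (< 3,850 → use Q = 3,850 at tier-2 price)
TC(tier 1 (EOQ₁), Q≈846.1) = £1,727,514.97
TC(tier 2, Q≈3,850.0) = £1,742,439.66
Minimum at tier 1 (EOQ₁): £1,727,514.97

£1,727,514.97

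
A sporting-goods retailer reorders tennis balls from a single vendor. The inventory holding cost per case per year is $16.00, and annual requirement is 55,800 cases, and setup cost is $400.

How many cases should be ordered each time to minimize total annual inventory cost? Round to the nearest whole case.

Optimal lot size Q* = (2 × 55,800 × $400 / $16)^½ ≈ 1,670.33

1,670 cases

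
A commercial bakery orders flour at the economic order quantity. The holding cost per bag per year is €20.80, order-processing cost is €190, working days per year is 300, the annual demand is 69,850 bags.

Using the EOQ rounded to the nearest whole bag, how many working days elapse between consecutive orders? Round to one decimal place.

4.9 days

2DS/H = 2·69,850·190/20.8 = 1,276,105.77
EOQ = √1,276,105.77 ≈ 1,129.65 → Q = 1,130 bags
T = Q/D × 300 days = 1,130/69,850 × 300 = 4.853 days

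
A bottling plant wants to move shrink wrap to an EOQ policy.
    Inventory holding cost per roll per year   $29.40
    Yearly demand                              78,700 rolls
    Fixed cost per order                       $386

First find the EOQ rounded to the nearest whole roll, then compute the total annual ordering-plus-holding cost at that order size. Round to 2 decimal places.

$42,263.91

2DS/H = 2·78,700·386/29.4 = 2,066,544.22
EOQ = √2,066,544.22 ≈ 1,437.55 → Q = 1,438 rolls
Orders/yr = 78,700/1,438 = 54.729; ordering cost = 54.729 × $386 = $21,125.31
Average inventory = 1,438/2 = 719; holding cost = 719 × $29.4 = $21,138.60
Total = $21,125.31 + $21,138.60 = $42,263.91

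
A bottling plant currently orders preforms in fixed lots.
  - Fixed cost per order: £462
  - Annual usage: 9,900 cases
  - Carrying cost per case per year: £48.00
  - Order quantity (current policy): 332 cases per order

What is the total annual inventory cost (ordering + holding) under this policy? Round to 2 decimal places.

£21,744.51

Ordering: D/Q × S = 9,900/332 × £462 = £13,776.51
Holding:  Q/2 × H = 332/2 × £48 = £7,968.00
Total = £13,776.51 + £7,968.00 = £21,744.51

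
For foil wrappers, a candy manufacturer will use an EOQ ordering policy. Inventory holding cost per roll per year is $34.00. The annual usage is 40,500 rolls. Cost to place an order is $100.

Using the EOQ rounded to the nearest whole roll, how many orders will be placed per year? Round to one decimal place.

2DS/H = 2·40,500·100/34 = 238,235.29
EOQ = √238,235.29 ≈ 488.09 → Q = 488
Orders per year = D/Q = 40,500 / 488 = 82.992

83.0 orders per year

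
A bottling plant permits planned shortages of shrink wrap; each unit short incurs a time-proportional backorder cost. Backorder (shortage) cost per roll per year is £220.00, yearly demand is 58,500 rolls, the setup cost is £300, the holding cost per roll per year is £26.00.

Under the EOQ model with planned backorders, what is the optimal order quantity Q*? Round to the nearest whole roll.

Basic EOQ = √(2·58,500·300/26) = 1,161.895
Backorder adjustment √((H+b)/b) = √((26+220)/220) = 1.0574
Q* = 1,161.895 × 1.0574 ≈ 1,228.64

1,229 rolls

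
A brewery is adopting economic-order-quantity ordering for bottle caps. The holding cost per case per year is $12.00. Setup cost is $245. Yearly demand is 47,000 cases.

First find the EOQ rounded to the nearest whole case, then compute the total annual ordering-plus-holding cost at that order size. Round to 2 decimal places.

EOQ = √(2DS/H) = √(2 × 47,000 × 245 / 12)
    = √(1,919,166.67) ≈ 1,385.34 → Q = 1,385 cases
Annual ordering cost = (D/Q)·S = (47,000/1,385) × 245 = $8,314.08
Annual holding cost  = (Q/2)·H = (1,385/2) × 12 = $8,310.00
Total = $8,314.08 + $8,310.00 = $16,624.08

$16,624.08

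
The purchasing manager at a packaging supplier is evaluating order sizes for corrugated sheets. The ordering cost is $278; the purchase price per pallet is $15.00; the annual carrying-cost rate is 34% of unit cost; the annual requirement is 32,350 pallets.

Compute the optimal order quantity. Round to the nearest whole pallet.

H = i·C = 0.34 × $15 = $5.1000 per pallet-year
2DS/H = 2·32,350·278/5.1 = 3,526,784.31
EOQ = √3,526,784.31 ≈ 1,877.97

1,878 pallets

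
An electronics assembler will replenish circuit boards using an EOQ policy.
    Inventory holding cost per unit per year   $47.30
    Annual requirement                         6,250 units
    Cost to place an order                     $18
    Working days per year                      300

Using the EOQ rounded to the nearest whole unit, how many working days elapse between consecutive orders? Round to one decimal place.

3.3 days

Optimal lot size Q* = (2 × 6,250 × $18 / $47.3)^½ ≈ 68.97 → Q = 69 units
T = Q/D × 300 days = 69/6,250 × 300 = 3.312 days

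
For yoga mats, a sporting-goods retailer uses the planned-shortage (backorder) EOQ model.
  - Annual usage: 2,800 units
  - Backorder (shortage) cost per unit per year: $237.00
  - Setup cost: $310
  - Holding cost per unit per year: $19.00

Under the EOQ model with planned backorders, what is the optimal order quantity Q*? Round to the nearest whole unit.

Basic EOQ = √(2·2,800·310/19) = 302.272
Backorder adjustment √((H+b)/b) = √((19+237)/237) = 1.0393
Q* = 302.272 × 1.0393 ≈ 314.15

314 units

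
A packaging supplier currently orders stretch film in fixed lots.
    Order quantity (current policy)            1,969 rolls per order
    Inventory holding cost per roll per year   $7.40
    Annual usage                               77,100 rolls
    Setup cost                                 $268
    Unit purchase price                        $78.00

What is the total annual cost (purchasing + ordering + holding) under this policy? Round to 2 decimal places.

Orders/yr = 77,100/1,969 = 39.157; ordering cost = 39.157 × $268 = $10,494.06
Average inventory = 1,969/2 = 984.5; holding cost = 984.5 × $7.4 = $7,285.30
Purchase cost = D·C = 77,100 × 78 = $6,013,800.00
Total = $10,494.06 + $7,285.30 + $6,013,800.00 = $6,031,579.36

$6,031,579.36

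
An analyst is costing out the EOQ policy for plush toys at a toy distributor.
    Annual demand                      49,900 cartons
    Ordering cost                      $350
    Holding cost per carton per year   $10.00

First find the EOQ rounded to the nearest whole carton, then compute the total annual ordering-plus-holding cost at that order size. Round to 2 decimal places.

EOQ = √(2DS/H) = √(2 × 49,900 × 350 / 10)
    = √(3,493,000.00) ≈ 1,868.96 → Q = 1,869 cartons
Annual ordering cost = (D/Q)·S = (49,900/1,869) × 350 = $9,344.57
Annual holding cost  = (Q/2)·H = (1,869/2) × 10 = $9,345.00
Total = $9,344.57 + $9,345.00 = $18,689.57

$18,689.57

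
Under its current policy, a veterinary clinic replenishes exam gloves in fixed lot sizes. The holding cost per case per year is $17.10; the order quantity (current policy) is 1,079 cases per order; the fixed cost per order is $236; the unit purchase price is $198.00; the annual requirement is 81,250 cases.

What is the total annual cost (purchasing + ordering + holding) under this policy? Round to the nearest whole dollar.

$16,114,497

Ordering: D/Q × S = 81,250/1,079 × $236 = $17,771.08
Holding:  Q/2 × H = 1,079/2 × $17.1 = $9,225.45
Purchase cost = D·C = 81,250 × 198 = $16,087,500.00
Total = $17,771.08 + $9,225.45 + $16,087,500.00 = $16,114,496.53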